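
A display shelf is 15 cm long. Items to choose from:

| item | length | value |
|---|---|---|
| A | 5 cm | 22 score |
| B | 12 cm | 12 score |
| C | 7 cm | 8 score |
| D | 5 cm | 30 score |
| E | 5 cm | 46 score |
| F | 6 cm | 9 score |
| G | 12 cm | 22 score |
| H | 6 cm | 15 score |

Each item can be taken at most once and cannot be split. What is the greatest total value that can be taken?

98 score

This is a 0/1 knapsack; check combinations near the capacity.
- A+D+E: length 5+5+5=15, value 22+30+46=98
- D+E: length 5+5=10, value 30+46=76
- A+E: length 5+5=10, value 22+46=68
- E+H: length 5+6=11, value 46+15=61
- E+F: length 5+6=11, value 46+9=55
Best: 98 score.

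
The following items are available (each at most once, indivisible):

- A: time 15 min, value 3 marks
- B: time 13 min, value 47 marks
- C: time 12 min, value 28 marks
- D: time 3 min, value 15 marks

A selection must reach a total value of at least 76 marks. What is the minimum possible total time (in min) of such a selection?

Subsets with value ≥ 76, sorted by total time:
- B+C+D: time 28, value 90
- A+B+C: time 40, value 78
- A+B+C+D: time 43, value 93
Minimum time: 28 min.

28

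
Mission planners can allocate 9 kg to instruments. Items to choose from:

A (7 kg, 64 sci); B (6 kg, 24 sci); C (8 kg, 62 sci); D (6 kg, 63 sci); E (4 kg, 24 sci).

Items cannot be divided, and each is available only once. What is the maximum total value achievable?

64 sci

Check high-value combinations within 9 kg:
- A: mass 7, value 64
- D: mass 6, value 63
- C: mass 8, value 62
- E: mass 4, value 24
Best: 64 sci.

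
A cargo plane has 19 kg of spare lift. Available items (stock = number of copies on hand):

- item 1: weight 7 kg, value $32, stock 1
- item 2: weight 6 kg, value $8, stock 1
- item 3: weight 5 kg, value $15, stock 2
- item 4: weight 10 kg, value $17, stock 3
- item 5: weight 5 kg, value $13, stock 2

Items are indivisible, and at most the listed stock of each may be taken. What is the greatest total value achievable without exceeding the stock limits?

$62

Top feasible selections:
- 1×item 1 + 2×item 3: weight 17, value 62
- 1×item 1 + 1×item 3 + 1×item 5: weight 17, value 60
Best: $62.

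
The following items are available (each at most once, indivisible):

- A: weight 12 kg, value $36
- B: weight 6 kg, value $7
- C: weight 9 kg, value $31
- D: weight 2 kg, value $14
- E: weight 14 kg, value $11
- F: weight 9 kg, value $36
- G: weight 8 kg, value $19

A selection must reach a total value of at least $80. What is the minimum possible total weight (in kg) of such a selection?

20

Subsets with value ≥ 80, sorted by total weight:
- C+D+F: weight 20, value 81
- A+D+F: weight 23, value 86
- A+C+D: weight 23, value 81
- B+C+D+F: weight 26, value 88
Minimum weight: 20 kg.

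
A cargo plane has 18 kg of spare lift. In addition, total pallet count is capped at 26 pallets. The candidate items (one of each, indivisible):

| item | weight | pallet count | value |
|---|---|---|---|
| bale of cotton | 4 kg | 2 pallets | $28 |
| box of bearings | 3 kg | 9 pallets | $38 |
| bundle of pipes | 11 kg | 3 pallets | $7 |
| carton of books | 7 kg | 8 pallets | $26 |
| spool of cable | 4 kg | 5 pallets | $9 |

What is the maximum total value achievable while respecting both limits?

Feasible sets respecting both limits:
- bale of cotton+box of bearings+carton of books+spool of cable: weight 18, pallet count 24, value 101
- bale of cotton+box of bearings+carton of books: weight 14, pallet count 19, value 92
- bale of cotton+box of bearings+spool of cable: weight 11, pallet count 16, value 75
- bale of cotton+box of bearings+bundle of pipes: weight 18, pallet count 14, value 73
Best: $101.

$101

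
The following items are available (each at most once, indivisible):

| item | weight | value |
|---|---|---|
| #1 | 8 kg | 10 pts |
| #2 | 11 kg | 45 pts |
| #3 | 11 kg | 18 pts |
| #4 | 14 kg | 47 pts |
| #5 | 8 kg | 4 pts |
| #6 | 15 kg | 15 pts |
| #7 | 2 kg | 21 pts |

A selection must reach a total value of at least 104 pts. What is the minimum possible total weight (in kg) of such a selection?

27

Subsets with value ≥ 104, sorted by total weight:
- #2+#4+#7: weight 27, value 113
- #1+#2+#4+#7: weight 35, value 123
- #2+#4+#5+#7: weight 35, value 117
Minimum weight: 27 kg.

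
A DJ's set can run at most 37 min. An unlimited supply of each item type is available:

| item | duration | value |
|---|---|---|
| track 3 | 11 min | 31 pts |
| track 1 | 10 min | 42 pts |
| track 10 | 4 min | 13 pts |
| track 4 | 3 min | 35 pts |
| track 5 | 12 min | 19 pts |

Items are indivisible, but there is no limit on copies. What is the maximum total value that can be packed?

Best value-per-unit is track 4 at 35/3, and filling with it alone uses duration 12×3=36. No mix of the others beats 12×35 = 420.

420 pts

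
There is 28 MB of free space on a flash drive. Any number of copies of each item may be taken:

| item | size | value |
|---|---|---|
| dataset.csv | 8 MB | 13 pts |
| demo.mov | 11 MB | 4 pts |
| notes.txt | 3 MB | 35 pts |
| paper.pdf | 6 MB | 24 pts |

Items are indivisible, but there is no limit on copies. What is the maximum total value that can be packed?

Best value-per-unit is notes.txt at 35/3, and filling with it alone uses size 9×3=27. No mix of the others beats 9×35 = 315.

315 pts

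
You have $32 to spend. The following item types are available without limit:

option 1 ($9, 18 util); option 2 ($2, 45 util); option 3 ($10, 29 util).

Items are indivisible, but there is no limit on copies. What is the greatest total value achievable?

Best value-per-unit is option 2 at 45/2, and filling with it alone uses cost 16×2=32. No mix of the others beats 16×45 = 720.

720 util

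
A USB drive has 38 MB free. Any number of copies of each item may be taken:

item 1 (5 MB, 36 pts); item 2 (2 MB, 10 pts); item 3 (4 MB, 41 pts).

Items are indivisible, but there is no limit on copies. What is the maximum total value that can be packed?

Best value-per-unit is item 3 at 41/4; filling with it alone gives 9×41 = 369.
Optimal mix: 1×item 2 + 9×item 3 → size 38, value 379.

379 pts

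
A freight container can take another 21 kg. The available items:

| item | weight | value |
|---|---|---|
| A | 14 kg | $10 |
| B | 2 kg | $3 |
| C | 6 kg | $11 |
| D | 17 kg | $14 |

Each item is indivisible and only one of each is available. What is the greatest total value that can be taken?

Check high-value combinations within 21 kg:
- A+C: weight 14+6=20, value 10+11=21
- B+D: weight 2+17=19, value 3+14=17
- B+C: weight 2+6=8, value 3+11=14
Best: $21.

$21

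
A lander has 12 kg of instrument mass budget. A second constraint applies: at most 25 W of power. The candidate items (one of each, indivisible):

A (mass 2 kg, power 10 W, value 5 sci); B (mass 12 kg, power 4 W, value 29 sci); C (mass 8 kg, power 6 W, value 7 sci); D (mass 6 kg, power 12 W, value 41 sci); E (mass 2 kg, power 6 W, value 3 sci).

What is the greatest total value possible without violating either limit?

Feasible sets respecting both limits:
- A+D: mass 8, power 22, value 46
- D+E: mass 8, power 18, value 44
- D: mass 6, power 12, value 41
Best: 46 sci.

46 sci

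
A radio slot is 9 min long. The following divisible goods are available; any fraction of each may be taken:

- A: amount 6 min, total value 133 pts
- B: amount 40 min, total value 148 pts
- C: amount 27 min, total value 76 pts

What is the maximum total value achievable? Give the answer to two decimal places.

Take in order of value per unit:
- A (133/6 per unit): all 6 → value 133, running total 133.00
- B (148/40 per unit): 3 of 40 → value 3×148/40 = 11.1000, running total 144.10
Total 144.10.

144.10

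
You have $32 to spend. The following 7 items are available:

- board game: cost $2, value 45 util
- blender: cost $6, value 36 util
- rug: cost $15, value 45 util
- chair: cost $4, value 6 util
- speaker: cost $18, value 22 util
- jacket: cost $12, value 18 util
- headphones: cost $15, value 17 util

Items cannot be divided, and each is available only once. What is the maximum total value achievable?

132 util

This is a 0/1 knapsack; check combinations near the capacity.
- board game+blender+rug+chair: cost 2+6+15+4=27, value 45+36+45+6=132
- board game+blender+rug: cost 2+6+15=23, value 45+36+45=126
- board game+blender+chair+speaker: cost 2+6+4+18=30, value 45+36+6+22=109
Best: 132 util.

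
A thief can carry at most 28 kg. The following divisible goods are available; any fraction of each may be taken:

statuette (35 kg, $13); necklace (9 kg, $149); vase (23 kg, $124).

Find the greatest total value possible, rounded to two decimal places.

251.43

Take in order of value per unit:
- necklace (149/9 per unit): all 9 → value 149, running total 149.00
- vase (124/23 per unit): 19 of 23 → value 19×124/23 = 102.4348, running total 251.43
Total 251.43.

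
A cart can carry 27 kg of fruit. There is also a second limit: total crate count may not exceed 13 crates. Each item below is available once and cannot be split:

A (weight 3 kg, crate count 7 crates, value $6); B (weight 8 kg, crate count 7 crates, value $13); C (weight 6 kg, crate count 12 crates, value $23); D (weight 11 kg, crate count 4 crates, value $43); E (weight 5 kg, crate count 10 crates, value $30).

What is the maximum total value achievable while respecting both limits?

$56

Feasible sets respecting both limits:
- B+D: weight 19, crate count 11, value 56
- A+D: weight 14, crate count 11, value 49
- D: weight 11, crate count 4, value 43
Best: $56.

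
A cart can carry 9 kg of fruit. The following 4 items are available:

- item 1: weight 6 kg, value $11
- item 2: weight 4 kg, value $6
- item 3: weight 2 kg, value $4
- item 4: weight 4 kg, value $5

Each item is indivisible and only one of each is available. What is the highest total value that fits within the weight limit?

$15

Check high-value combinations within 9 kg:
- item 1+item 3: weight 6+2=8, value 11+4=15
- item 1: weight 6, value 11
- item 2+item 4: weight 4+4=8, value 6+5=11
- item 2+item 3: weight 4+2=6, value 6+4=10
- item 3+item 4: weight 2+4=6, value 4+5=9
Best: $15.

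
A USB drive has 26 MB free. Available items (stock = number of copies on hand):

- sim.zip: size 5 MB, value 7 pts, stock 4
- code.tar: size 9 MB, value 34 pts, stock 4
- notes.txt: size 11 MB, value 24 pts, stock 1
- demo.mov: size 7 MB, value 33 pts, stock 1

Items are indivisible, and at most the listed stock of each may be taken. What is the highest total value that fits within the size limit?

101 pts

Best selections within size 26 and stock limits:
- 2×code.tar + 1×demo.mov: size 25, value 101
- 2×sim.zip + 1×code.tar + 1×demo.mov: size 26, value 81
- 1×sim.zip + 2×code.tar: size 23, value 75
Best: 101 pts.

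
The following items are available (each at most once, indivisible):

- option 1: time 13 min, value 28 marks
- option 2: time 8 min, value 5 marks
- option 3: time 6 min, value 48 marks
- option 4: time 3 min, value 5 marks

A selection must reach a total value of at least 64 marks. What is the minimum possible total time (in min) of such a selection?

Subsets with value ≥ 64, sorted by total time:
- option 1+option 3: time 19, value 76
- option 1+option 3+option 4: time 22, value 81
Minimum time: 19 min.

19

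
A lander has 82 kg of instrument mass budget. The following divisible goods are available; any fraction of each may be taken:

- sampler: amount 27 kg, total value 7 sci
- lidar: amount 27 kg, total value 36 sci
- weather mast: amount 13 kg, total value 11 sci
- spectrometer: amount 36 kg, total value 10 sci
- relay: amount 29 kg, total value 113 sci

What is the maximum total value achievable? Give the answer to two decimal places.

163.61

Take in order of value per unit:
- relay (113/29 per unit): all 29 → value 113, running total 113.00
- lidar (36/27 per unit): all 27 → value 36, running total 149.00
- weather mast (11/13 per unit): all 13 → value 11, running total 160.00
- spectrometer (10/36 per unit): 13 of 36 → value 13×10/36 = 3.6111, running total 163.61
Total 163.61.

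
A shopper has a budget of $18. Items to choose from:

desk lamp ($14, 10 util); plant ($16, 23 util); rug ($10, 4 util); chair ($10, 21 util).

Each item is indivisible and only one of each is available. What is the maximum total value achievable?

This is a 0/1 knapsack; check combinations near the capacity.
- plant: cost 16, value 23
- chair: cost 10, value 21
- desk lamp: cost 14, value 10
- rug: cost 10, value 4
Best: 23 util.

23 util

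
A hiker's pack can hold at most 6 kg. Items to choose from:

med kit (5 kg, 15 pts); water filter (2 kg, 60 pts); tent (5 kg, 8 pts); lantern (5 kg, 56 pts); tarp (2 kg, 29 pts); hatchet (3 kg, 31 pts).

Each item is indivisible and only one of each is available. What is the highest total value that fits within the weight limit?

Check high-value combinations within 6 kg:
- water filter+hatchet: weight 2+3=5, value 60+31=91
- water filter+tarp: weight 2+2=4, value 60+29=89
- water filter: weight 2, value 60
Best: 91 pts.

91 pts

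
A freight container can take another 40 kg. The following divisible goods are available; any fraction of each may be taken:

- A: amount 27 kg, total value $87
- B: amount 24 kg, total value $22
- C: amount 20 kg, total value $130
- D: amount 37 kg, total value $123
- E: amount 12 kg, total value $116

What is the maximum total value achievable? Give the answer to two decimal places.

Take in order of value per unit:
- E (116/12 per unit): all 12 → value 116, running total 116.00
- C (130/20 per unit): all 20 → value 130, running total 246.00
- D (123/37 per unit): 8 of 37 → value 8×123/37 = 26.5946, running total 272.59
Total 272.59.

272.59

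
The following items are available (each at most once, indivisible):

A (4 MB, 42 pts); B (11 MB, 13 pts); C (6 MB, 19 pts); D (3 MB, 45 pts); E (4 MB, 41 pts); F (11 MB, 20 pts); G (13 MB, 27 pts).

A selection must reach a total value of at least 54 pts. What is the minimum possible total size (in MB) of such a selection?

7

Subsets with value ≥ 54, sorted by total size:
- A+D: size 7, value 87
- D+E: size 7, value 86
Minimum size: 7 MB.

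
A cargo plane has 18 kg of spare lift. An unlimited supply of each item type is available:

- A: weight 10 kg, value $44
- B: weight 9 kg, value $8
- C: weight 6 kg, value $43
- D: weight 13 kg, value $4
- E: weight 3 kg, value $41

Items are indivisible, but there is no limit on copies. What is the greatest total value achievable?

Best value-per-unit is E at 41/3, and filling with it alone uses weight 6×3=18. No mix of the others beats 6×41 = 246.

$246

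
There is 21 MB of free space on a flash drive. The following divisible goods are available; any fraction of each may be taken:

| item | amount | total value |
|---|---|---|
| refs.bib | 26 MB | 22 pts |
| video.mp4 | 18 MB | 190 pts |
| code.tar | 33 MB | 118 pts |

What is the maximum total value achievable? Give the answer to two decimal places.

200.73

Take in order of value per unit:
- video.mp4 (190/18 per unit): all 18 → value 190, running total 190.00
- code.tar (118/33 per unit): 3 of 33 → value 3×118/33 = 10.7273, running total 200.73
Total 200.73.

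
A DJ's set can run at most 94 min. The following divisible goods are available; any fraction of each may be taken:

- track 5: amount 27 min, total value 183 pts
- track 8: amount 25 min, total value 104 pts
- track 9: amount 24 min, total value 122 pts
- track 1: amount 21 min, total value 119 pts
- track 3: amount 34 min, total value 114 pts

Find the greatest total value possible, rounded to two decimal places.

Take in order of value per unit:
- track 5 (183/27 per unit): all 27 → value 183, running total 183.00
- track 1 (119/21 per unit): all 21 → value 119, running total 302.00
- track 9 (122/24 per unit): all 24 → value 122, running total 424.00
- track 8 (104/25 per unit): 22 of 25 → value 22×104/25 = 91.5200, running total 515.52
Total 515.52.

515.52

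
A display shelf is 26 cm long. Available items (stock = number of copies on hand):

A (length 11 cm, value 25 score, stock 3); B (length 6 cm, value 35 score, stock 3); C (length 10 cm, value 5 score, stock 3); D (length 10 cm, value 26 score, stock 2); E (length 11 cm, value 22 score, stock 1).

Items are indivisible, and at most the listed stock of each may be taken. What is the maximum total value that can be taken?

105 score

Top feasible selections:
- 3×B: length 18, value 105
- 2×B + 1×D: length 22, value 96
- 1×A + 2×B: length 23, value 95
Best: 105 score.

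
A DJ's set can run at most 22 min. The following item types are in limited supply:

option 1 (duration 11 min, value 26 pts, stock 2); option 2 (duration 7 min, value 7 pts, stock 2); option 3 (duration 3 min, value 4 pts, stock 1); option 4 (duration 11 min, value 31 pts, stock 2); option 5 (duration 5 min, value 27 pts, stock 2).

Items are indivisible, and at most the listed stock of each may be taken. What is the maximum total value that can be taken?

85 pts

Best selections within duration 22 and stock limits:
- 1×option 4 + 2×option 5: duration 21, value 85
- 1×option 1 + 2×option 5: duration 21, value 80
- 1×option 2 + 1×option 3 + 2×option 5: duration 20, value 65
Best: 85 pts.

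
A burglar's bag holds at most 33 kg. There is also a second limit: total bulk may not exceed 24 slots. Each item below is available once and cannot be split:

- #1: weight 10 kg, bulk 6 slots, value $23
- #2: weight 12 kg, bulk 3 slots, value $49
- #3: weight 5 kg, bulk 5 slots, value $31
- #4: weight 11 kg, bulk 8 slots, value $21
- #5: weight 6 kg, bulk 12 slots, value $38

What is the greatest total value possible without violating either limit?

$118

Feasible sets respecting both limits:
- #2+#3+#5: weight 23, bulk 20, value 118
- #1+#2+#5: weight 28, bulk 21, value 110
- #2+#4+#5: weight 29, bulk 23, value 108
Best: $118.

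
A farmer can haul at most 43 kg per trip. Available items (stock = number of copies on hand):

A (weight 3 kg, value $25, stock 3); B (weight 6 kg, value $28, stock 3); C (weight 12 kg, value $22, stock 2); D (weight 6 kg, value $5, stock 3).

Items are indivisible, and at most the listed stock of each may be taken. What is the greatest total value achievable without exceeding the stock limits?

Top feasible selections:
- 3×A + 3×B + 1×C: weight 39, value 181
- 3×A + 3×B + 2×D: weight 39, value 169
- 3×A + 3×B + 1×D: weight 33, value 164
Best: $181.

$181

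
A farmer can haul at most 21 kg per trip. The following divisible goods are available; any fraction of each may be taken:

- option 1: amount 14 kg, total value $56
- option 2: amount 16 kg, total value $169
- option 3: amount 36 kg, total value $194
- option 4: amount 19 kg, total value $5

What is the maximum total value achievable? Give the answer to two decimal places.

Take in order of value per unit:
- option 2 (169/16 per unit): all 16 → value 169, running total 169.00
- option 3 (194/36 per unit): 5 of 36 → value 5×194/36 = 26.9444, running total 195.94
Total 195.94.

195.94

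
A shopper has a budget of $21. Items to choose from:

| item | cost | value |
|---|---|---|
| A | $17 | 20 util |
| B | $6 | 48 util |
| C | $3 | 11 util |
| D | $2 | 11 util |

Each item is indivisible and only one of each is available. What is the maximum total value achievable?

Check high-value combinations within $21:
- B+C+D: cost 6+3+2=11, value 48+11+11=70
- B+D: cost 6+2=8, value 48+11=59
- B+C: cost 6+3=9, value 48+11=59
- B: cost 6, value 48
Best: 70 util.

70 util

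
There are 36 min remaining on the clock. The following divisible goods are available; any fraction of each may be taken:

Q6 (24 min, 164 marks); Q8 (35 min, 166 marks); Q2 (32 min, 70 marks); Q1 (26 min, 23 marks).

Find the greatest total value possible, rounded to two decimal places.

Take in order of value per unit:
- Q6 (164/24 per unit): all 24 → value 164, running total 164.00
- Q8 (166/35 per unit): 12 of 35 → value 12×166/35 = 56.9143, running total 220.91
Total 220.91.

220.91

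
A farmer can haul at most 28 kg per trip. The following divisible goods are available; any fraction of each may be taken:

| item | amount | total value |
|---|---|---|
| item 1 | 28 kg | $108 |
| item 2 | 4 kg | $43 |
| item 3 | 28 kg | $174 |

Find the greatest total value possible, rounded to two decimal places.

192.14

Take in order of value per unit:
- item 2 (43/4 per unit): all 4 → value 43, running total 43.00
- item 3 (174/28 per unit): 24 of 28 → value 24×174/28 = 149.1429, running total 192.14
Total 192.14.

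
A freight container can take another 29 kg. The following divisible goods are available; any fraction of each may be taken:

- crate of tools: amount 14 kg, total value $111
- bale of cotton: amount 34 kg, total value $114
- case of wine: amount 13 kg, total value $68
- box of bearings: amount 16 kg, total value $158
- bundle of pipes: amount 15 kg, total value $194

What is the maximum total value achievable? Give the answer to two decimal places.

332.25

Take in order of value per unit:
- bundle of pipes (194/15 per unit): all 15 → value 194, running total 194.00
- box of bearings (158/16 per unit): 14 of 16 → value 14×158/16 = 138.2500, running total 332.25
Total 332.25.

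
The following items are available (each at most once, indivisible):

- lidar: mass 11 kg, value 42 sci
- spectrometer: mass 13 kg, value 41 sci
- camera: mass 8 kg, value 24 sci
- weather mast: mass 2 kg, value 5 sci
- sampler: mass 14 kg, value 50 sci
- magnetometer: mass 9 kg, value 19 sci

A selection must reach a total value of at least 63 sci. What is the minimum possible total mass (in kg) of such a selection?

19

Subsets with value ≥ 63, sorted by total mass:
- lidar+camera: mass 19, value 66
- lidar+camera+weather mast: mass 21, value 71
- spectrometer+camera: mass 21, value 65
Minimum mass: 19 kg.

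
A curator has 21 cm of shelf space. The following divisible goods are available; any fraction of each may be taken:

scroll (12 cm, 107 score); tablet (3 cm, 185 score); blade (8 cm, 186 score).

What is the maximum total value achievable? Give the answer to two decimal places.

460.17

Take in order of value per unit:
- tablet (185/3 per unit): all 3 → value 185, running total 185.00
- blade (186/8 per unit): all 8 → value 186, running total 371.00
- scroll (107/12 per unit): 10 of 12 → value 10×107/12 = 89.1667, running total 460.17
Total 460.17.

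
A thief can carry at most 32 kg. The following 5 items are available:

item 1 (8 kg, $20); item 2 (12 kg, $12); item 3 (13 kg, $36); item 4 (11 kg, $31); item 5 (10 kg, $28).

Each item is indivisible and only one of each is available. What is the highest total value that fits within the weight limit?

$87

Check high-value combinations within 32 kg:
- item 1+item 3+item 4: weight 8+13+11=32, value 20+36+31=87
- item 1+item 3+item 5: weight 8+13+10=31, value 20+36+28=84
- item 1+item 4+item 5: weight 8+11+10=29, value 20+31+28=79
- item 3+item 4: weight 13+11=24, value 36+31=67
Best: $87.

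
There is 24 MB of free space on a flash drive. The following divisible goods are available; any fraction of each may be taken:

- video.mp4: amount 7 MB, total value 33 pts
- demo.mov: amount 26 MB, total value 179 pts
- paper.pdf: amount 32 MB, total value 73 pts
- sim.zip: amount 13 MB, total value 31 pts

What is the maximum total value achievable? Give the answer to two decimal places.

Take in order of value per unit:
- demo.mov (179/26 per unit): 24 of 26 → value 24×179/26 = 165.2308, running total 165.23
Total 165.23.

165.23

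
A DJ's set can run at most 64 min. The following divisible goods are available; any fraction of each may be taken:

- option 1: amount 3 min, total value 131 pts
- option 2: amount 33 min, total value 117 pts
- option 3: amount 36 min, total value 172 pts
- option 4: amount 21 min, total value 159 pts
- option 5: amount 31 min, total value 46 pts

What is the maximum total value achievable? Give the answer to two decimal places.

Take in order of value per unit:
- option 1 (131/3 per unit): all 3 → value 131, running total 131.00
- option 4 (159/21 per unit): all 21 → value 159, running total 290.00
- option 3 (172/36 per unit): all 36 → value 172, running total 462.00
- option 2 (117/33 per unit): 4 of 33 → value 4×117/33 = 14.1818, running total 476.18
Total 476.18.

476.18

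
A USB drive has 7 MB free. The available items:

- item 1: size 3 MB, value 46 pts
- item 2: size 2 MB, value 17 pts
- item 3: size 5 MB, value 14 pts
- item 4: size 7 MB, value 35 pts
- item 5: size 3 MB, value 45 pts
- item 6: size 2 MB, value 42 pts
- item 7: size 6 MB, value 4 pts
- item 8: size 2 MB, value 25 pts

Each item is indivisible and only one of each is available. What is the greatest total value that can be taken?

113 pts

This is a 0/1 knapsack; check combinations near the capacity.
- item 1+item 6+item 8: size 3+2+2=7, value 46+42+25=113
- item 5+item 6+item 8: size 3+2+2=7, value 45+42+25=112
- item 1+item 2+item 6: size 3+2+2=7, value 46+17+42=105
Best: 113 pts.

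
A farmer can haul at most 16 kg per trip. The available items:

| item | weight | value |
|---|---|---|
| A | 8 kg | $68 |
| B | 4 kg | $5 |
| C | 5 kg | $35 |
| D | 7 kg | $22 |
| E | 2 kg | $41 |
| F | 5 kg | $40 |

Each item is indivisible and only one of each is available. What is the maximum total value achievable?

Check high-value combinations within 16 kg:
- A+E+F: weight 8+2+5=15, value 68+41+40=149
- A+C+E: weight 8+5+2=15, value 68+35+41=144
- B+C+E+F: weight 4+5+2+5=16, value 5+35+41+40=121
- C+E+F: weight 5+2+5=12, value 35+41+40=116
- A+B+E: weight 8+4+2=14, value 68+5+41=114
Best: $149.

$149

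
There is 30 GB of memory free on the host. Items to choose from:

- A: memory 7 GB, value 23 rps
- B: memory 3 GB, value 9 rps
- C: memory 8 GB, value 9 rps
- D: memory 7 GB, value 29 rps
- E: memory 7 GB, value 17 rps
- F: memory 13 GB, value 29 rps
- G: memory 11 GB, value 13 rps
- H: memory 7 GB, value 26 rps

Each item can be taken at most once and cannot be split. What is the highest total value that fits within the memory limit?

95 rps

Check high-value combinations within 30 GB:
- A+D+E+H: memory 7+7+7+7=28, value 23+29+17+26=95
- B+D+F+H: memory 3+7+13+7=30, value 9+29+29+26=93
- A+B+D+F: memory 7+3+7+13=30, value 23+9+29+29=90
Best: 95 rps.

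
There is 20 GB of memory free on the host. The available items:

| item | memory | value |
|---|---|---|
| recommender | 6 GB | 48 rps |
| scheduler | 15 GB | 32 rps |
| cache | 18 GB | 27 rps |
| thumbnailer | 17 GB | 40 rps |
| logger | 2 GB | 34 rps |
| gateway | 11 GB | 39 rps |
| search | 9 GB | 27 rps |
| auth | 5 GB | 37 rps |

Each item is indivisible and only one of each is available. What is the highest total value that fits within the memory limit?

Check high-value combinations within 20 GB:
- recommender+logger+gateway: memory 6+2+11=19, value 48+34+39=121
- recommender+logger+auth: memory 6+2+5=13, value 48+34+37=119
- recommender+search+auth: memory 6+9+5=20, value 48+27+37=112
Best: 121 rps.

121 rps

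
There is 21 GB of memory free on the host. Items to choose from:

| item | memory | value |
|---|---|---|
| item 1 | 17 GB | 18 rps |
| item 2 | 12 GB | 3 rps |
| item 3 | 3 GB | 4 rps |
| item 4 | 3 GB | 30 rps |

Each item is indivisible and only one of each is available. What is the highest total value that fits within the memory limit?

Check high-value combinations within 21 GB:
- item 1+item 4: memory 17+3=20, value 18+30=48
- item 2+item 3+item 4: memory 12+3+3=18, value 3+4+30=37
- item 3+item 4: memory 3+3=6, value 4+30=34
- item 2+item 4: memory 12+3=15, value 3+30=33
- item 4: memory 3, value 30
Best: 48 rps.

48 rps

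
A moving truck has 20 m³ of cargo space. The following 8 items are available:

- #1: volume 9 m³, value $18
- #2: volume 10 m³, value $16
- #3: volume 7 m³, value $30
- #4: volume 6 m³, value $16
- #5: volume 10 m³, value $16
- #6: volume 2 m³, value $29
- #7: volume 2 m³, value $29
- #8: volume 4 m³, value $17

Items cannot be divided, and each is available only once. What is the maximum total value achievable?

$106

This is a 0/1 knapsack; check combinations near the capacity.
- #1+#3+#6+#7: volume 9+7+2+2=20, value 18+30+29+29=106
- #3+#6+#7+#8: volume 7+2+2+4=15, value 30+29+29+17=105
- #3+#4+#6+#7: volume 7+6+2+2=17, value 30+16+29+29=104
- #1+#6+#7+#8: volume 9+2+2+4=17, value 18+29+29+17=93
Best: $106.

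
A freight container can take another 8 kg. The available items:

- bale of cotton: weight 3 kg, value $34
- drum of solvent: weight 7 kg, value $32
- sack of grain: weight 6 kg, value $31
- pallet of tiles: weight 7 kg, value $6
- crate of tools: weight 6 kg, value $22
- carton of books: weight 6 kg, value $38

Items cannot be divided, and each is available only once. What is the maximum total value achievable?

Check high-value combinations within 8 kg:
- carton of books: weight 6, value 38
- bale of cotton: weight 3, value 34
- drum of solvent: weight 7, value 32
Best: $38.

$38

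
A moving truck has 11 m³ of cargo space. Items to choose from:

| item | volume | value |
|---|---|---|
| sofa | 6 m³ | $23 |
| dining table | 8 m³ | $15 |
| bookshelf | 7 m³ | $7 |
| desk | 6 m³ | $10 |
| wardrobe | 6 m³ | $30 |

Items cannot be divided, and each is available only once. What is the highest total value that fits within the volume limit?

$30

This is a 0/1 knapsack; check combinations near the capacity.
- wardrobe: volume 6, value 30
- sofa: volume 6, value 23
- dining table: volume 8, value 15
- desk: volume 6, value 10
- bookshelf: volume 7, value 7
Best: $30.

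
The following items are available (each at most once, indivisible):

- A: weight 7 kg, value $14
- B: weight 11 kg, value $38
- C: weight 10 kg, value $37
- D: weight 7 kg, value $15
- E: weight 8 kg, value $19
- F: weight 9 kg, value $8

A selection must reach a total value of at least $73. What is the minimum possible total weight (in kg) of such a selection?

21

Subsets with value ≥ 73, sorted by total weight:
- B+C: weight 21, value 75
- B+C+D: weight 28, value 90
- A+B+C: weight 28, value 89
- B+C+E: weight 29, value 94
Minimum weight: 21 kg.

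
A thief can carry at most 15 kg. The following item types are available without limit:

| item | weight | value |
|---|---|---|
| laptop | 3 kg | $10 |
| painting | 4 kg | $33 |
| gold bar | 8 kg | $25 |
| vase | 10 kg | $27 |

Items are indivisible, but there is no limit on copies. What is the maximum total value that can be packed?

Best value-per-unit is painting at 33/4; filling with it alone gives 3×33 = 99.
Optimal mix: 1×laptop + 3×painting → weight 15, value 109.

$109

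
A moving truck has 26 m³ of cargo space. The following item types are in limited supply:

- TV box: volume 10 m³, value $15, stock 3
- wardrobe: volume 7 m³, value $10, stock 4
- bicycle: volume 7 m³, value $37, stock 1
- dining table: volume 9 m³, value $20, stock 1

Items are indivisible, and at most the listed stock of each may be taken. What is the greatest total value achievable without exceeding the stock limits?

$72

Top feasible selections:
- 1×TV box + 1×bicycle + 1×dining table: volume 26, value 72
- 1×wardrobe + 1×bicycle + 1×dining table: volume 23, value 67
Best: $72.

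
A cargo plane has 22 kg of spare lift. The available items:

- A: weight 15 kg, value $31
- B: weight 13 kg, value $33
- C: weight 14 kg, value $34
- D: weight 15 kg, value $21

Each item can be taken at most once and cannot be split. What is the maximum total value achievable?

$34

Check high-value combinations within 22 kg:
- C: weight 14, value 34
- B: weight 13, value 33
- A: weight 15, value 31
Best: $34.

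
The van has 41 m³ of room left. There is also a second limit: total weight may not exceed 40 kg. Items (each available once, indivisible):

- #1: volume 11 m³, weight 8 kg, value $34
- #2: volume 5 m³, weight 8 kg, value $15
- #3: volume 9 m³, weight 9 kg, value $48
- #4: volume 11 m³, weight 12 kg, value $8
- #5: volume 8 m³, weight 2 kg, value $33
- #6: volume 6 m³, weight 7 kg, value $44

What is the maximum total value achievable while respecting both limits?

$174

Feasible sets respecting both limits:
- #1+#2+#3+#5+#6: volume 39, weight 34, value 174
- #1+#3+#5+#6: volume 34, weight 26, value 159
- #2+#3+#4+#5+#6: volume 39, weight 38, value 148
- #1+#2+#3+#6: volume 31, weight 32, value 141
Best: $174.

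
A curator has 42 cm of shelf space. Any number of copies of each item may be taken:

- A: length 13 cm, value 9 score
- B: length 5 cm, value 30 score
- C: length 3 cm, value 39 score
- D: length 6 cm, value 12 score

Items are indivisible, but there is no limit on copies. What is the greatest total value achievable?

546 score

Best value-per-unit is C at 39/3, and filling with it alone uses length 14×3=42. No mix of the others beats 14×39 = 546.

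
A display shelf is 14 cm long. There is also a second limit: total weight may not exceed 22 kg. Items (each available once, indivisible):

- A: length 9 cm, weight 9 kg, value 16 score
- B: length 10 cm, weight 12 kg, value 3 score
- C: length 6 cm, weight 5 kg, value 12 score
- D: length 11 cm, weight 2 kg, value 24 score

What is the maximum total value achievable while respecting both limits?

Feasible sets respecting both limits:
- D: length 11, weight 2, value 24
- A: length 9, weight 9, value 16
- C: length 6, weight 5, value 12
Best: 24 score.

24 score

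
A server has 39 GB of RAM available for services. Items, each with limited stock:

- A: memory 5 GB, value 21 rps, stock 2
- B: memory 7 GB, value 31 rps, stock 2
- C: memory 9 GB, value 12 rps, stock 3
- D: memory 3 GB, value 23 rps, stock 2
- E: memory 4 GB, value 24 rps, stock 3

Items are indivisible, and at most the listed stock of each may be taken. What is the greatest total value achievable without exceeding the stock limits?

201 rps

Best selections within memory 39 and stock limits:
- 1×A + 2×B + 2×D + 3×E: memory 37, value 201
- 2×A + 2×B + 1×D + 3×E: memory 39, value 199
Best: 201 rps.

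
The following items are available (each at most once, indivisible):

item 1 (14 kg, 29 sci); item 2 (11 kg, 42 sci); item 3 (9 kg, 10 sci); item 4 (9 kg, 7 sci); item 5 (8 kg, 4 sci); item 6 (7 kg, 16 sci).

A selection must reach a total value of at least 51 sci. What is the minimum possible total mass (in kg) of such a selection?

Subsets with value ≥ 51, sorted by total mass:
- item 2+item 6: mass 18, value 58
- item 2+item 3: mass 20, value 52
- item 1+item 2: mass 25, value 71
- item 2+item 5+item 6: mass 26, value 62
Minimum mass: 18 kg.

18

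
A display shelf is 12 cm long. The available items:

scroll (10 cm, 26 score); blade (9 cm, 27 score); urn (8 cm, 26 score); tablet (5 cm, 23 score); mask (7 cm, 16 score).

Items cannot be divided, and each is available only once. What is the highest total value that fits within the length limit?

This is a 0/1 knapsack; check combinations near the capacity.
- tablet+mask: length 5+7=12, value 23+16=39
- blade: length 9, value 27
- urn: length 8, value 26
- scroll: length 10, value 26
Best: 39 score.

39 score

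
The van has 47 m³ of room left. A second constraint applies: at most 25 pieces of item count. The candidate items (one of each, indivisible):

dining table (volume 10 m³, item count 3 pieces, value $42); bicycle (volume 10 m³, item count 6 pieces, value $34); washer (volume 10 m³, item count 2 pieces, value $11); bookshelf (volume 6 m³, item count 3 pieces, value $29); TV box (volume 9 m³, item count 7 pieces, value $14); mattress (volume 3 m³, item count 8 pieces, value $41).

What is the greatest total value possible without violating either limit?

$157

Feasible sets respecting both limits:
- dining table+bicycle+washer+bookshelf+mattress: volume 39, item count 22, value 157
- dining table+bicycle+bookshelf+mattress: volume 29, item count 20, value 146
- dining table+washer+bookshelf+TV box+mattress: volume 38, item count 23, value 137
Best: $157.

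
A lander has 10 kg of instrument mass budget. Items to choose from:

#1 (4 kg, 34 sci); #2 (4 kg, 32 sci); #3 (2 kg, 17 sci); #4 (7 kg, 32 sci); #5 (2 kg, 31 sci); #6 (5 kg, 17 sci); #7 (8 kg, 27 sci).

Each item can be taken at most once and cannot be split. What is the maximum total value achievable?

97 sci

Check high-value combinations within 10 kg:
- #1+#2+#5: mass 4+4+2=10, value 34+32+31=97
- #1+#2+#3: mass 4+4+2=10, value 34+32+17=83
- #1+#3+#5: mass 4+2+2=8, value 34+17+31=82
Best: 97 sci.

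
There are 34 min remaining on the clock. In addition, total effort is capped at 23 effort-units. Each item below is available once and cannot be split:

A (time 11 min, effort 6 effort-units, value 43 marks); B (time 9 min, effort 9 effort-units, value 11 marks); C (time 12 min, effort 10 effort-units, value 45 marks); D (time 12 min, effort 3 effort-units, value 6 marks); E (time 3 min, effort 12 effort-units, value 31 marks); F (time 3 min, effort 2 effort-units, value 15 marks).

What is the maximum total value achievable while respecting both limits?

Feasible sets respecting both limits:
- A+C+F: time 26, effort 18, value 103
- A+D+E+F: time 29, effort 23, value 95
- A+E+F: time 17, effort 20, value 89
- A+C: time 23, effort 16, value 88
Best: 103 marks.

103 marks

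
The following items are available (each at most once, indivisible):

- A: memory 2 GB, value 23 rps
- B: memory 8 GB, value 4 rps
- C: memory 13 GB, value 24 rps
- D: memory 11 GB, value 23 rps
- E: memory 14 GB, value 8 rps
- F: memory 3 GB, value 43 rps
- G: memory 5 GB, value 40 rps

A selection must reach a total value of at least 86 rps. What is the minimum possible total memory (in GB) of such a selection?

10

Subsets with value ≥ 86, sorted by total memory:
- A+F+G: memory 10, value 106
- A+D+F: memory 16, value 89
Minimum memory: 10 GB.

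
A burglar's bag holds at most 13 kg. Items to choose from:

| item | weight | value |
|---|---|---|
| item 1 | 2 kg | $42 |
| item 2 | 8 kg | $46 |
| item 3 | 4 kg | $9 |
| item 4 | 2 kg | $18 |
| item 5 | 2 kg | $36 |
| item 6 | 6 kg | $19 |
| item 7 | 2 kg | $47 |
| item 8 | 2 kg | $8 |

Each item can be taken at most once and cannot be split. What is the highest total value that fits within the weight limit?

Check high-value combinations within 13 kg:
- item 1+item 3+item 4+item 5+item 7: weight 2+4+2+2+2=12, value 42+9+18+36+47=152
- item 1+item 4+item 5+item 7+item 8: weight 2+2+2+2+2=10, value 42+18+36+47+8=151
- item 1+item 5+item 6+item 7: weight 2+2+6+2=12, value 42+36+19+47=144
- item 1+item 4+item 5+item 7: weight 2+2+2+2=8, value 42+18+36+47=143
- item 1+item 3+item 5+item 7+item 8: weight 2+4+2+2+2=12, value 42+9+36+47+8=142
Best: $152.

$152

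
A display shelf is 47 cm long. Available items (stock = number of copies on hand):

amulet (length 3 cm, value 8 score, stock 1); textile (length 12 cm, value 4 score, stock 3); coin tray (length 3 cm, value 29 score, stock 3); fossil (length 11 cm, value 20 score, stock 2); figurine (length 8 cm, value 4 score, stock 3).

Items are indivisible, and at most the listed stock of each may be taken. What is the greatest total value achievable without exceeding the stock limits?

Top feasible selections:
- 1×amulet + 3×coin tray + 2×fossil + 1×figurine: length 42, value 139
- 1×amulet + 1×textile + 3×coin tray + 2×fossil: length 46, value 139
- 1×amulet + 3×coin tray + 2×fossil: length 34, value 135
- 3×coin tray + 2×fossil + 2×figurine: length 47, value 135
Best: 139 score.

139 score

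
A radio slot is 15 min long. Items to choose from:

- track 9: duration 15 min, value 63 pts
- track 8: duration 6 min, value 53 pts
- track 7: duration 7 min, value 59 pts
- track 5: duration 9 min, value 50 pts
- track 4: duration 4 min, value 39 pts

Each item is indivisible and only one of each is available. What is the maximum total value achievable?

112 pts

This is a 0/1 knapsack; check combinations near the capacity.
- track 8+track 7: duration 6+7=13, value 53+59=112
- track 8+track 5: duration 6+9=15, value 53+50=103
- track 7+track 4: duration 7+4=11, value 59+39=98
Best: 112 pts.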